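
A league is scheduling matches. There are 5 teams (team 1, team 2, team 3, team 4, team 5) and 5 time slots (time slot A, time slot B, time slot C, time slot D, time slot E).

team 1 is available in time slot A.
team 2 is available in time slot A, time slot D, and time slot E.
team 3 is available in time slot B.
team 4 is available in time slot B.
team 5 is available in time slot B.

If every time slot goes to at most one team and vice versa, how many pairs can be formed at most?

3

For example, pair team 1-time slot A, team 2-time slot D, team 3-time slot B.
The set {team 3, team 4, team 5} has only 1 neighbour ({time slot B}), so by Hall's theorem at most 3 of the 5 teams can be matched.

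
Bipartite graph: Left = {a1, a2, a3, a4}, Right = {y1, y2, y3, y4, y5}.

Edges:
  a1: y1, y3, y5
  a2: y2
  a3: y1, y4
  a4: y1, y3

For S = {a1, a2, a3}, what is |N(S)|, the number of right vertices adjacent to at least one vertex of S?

The union of neighbours of {a1, a2, a3} is {y1, y2, y3, y4, y5}, which has 5 elements.
Since |N(S)| = 5 ≥ |S| = 3, Hall's condition holds for this subset.

5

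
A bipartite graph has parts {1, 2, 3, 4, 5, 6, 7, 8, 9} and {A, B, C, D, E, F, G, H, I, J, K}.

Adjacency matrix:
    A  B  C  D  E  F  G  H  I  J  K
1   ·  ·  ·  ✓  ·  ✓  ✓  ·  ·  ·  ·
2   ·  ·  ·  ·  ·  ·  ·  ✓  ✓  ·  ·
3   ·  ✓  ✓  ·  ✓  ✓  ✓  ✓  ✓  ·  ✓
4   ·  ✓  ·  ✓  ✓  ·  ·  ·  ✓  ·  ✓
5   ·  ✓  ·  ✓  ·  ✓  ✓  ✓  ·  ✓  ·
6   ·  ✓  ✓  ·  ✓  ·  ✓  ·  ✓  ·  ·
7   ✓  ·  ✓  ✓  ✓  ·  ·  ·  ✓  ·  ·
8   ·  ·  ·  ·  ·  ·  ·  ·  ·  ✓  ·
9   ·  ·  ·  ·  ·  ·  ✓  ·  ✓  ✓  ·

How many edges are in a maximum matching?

9

One maximum matching: 1–F, 2–I, 3–K, 4–E, 5–H, 6–B, 7–A, 8–J, 9–G.
All 9 left vertices are matched, so no larger matching exists.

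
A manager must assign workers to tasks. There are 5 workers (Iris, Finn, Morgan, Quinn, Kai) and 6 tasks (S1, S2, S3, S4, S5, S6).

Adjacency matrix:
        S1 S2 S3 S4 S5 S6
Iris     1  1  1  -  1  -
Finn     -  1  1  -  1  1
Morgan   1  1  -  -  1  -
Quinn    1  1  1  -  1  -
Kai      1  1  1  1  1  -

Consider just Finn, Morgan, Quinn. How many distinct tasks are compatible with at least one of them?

The union of neighbours of {Finn, Morgan, Quinn} is {S1, S2, S3, S5, S6}, which has 5 elements.
Since |N(S)| = 5 ≥ |S| = 3, Hall's condition holds for this subset.

5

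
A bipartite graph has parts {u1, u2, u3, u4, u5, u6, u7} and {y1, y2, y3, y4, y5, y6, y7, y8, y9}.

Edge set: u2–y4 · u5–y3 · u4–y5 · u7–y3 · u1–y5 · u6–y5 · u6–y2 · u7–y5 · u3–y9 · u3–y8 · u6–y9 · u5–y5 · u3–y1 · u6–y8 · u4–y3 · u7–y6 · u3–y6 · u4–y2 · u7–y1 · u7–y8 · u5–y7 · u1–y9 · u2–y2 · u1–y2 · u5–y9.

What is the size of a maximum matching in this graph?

7

One maximum matching: u1→y5, u2→y4, u3→y1, u4→y2, u5→y3, u6→y8, u7→y6.
This saturates every left vertex, so 7 is the maximum.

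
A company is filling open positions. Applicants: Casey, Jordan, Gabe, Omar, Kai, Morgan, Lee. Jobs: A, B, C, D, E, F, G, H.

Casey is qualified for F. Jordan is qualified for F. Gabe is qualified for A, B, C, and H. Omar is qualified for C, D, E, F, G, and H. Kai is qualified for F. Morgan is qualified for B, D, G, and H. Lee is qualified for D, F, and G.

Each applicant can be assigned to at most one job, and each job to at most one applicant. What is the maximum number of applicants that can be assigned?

5

For example, pair Casey-F, Gabe-C, Omar-G, Morgan-B, Lee-D.
The set {Casey, Jordan, Kai} has only 1 neighbour ({F}), so by Hall's theorem at most 5 of the 7 applicants can be matched.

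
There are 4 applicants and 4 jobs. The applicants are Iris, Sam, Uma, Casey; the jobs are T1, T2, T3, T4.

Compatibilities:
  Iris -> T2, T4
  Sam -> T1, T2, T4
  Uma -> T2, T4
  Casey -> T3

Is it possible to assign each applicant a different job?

For example, pair Iris→T4, Sam→T1, Uma→T2, Casey→T3.
All 4 applicants are covered.

Yes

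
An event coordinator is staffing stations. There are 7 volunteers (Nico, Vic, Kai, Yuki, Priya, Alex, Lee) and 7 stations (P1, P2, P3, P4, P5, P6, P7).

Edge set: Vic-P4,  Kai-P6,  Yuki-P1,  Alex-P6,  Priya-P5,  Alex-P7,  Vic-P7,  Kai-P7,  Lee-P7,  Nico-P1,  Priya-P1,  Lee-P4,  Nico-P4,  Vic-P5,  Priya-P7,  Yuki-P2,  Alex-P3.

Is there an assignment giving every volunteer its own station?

One maximum matching: Nico→P4, Vic→P5, Kai→P6, Yuki→P2, Priya→P1, Alex→P3, Lee→P7.
Every volunteer is matched, so this is a perfect matching.

Yes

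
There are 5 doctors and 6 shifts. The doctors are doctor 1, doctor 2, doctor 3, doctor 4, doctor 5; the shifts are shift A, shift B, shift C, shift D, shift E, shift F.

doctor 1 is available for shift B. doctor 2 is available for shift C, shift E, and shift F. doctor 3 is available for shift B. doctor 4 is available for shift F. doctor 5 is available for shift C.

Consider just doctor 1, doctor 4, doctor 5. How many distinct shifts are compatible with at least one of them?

3

The union of neighbours of {doctor 1, doctor 4, doctor 5} is {shift B, shift C, shift F}, which has 3 elements.
Since |N(S)| = 3 ≥ |S| = 3, Hall's condition holds for this subset.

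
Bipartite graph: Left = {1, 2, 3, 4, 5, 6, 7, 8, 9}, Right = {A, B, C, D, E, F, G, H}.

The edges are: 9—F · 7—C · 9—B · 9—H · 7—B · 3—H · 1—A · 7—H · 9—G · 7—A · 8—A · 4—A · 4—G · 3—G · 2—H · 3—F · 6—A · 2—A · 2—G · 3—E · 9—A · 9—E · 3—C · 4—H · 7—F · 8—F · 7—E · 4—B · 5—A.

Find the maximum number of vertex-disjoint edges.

A valid assignment of size 7: 1→A, 2→H, 3→E, 4→B, 7→C, 8→F, 9→G.
The set {1, 5, 6} has only 1 neighbour ({A}), so by Hall's theorem at most 7 of the 9 left vertices can be matched.

7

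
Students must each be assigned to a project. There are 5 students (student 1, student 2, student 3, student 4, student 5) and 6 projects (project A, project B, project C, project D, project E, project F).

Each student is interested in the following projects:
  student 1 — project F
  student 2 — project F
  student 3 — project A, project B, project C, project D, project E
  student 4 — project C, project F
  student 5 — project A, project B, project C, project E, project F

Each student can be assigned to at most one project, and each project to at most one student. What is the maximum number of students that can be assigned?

For example, pair student 1-project F, student 3-project E, student 4-project C, student 5-project A.
The set {student 1, student 2} has only 1 neighbour ({project F}), so by Hall's theorem at most 4 of the 5 students can be matched.

4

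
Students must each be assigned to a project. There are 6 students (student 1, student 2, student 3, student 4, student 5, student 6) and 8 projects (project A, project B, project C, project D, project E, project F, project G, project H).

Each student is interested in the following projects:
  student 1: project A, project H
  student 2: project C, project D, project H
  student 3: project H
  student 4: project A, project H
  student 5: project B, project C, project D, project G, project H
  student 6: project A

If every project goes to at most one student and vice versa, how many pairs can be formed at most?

4

For example, pair student 1–project A, student 2–project C, student 3–project H, student 5–project G.
The set {student 1, student 3, student 4, student 6} has only 2 neighbours ({project A, project H}), so by Hall's theorem at most 4 of the 6 students can be matched.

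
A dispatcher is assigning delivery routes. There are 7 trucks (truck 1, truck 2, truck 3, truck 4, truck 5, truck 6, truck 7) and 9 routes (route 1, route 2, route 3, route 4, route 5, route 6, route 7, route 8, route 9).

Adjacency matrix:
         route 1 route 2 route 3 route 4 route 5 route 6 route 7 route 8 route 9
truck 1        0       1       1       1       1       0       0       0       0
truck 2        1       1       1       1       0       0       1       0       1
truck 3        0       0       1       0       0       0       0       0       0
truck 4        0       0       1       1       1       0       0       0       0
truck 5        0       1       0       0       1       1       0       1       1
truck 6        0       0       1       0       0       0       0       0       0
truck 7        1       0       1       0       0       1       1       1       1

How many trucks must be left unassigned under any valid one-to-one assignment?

1

A valid assignment of size 6: truck 1–route 2, truck 2–route 4, truck 3–route 3, truck 4–route 5, truck 5–route 8, truck 7–route 9.
The set {truck 3, truck 6} has only 1 neighbour ({route 3}), so by Hall's theorem at most 6 of the 7 trucks can be matched.
That matches 6 of the 7, leaving 1 unmatched; no matching can do better.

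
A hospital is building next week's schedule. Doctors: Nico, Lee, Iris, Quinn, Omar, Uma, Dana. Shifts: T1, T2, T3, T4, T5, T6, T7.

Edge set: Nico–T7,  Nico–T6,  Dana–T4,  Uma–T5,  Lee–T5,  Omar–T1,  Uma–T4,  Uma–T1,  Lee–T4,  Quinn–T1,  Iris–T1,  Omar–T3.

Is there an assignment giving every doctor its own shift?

The set {Lee, Iris, Quinn, Uma, Dana} has only 3 neighbours ({T1, T4, T5}), so by Hall's theorem at most 5 of the 7 doctors can be matched.
Hence no matching covers every doctor.

No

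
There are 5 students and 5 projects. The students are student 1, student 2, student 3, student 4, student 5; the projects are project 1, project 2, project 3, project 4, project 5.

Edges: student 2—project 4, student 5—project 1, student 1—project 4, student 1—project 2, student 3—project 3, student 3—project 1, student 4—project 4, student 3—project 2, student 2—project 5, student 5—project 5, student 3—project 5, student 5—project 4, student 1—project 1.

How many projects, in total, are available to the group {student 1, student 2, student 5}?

4

The union of neighbours of {student 1, student 2, student 5} is {project 1, project 2, project 4, project 5}, which has 4 elements.
Since |N(S)| = 4 ≥ |S| = 3, Hall's condition holds for this subset.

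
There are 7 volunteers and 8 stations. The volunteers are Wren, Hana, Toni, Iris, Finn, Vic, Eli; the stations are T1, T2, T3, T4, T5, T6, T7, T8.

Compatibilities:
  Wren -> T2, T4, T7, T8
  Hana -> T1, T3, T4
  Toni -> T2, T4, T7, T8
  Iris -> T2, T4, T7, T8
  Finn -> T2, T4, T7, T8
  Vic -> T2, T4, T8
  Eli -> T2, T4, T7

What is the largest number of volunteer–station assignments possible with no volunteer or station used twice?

5

One maximum matching: Wren-T4, Hana-T1, Toni-T2, Iris-T7, Finn-T8.
The set {Wren, Toni, Iris, Finn, Vic, Eli} has only 4 neighbours ({T2, T4, T7, T8}), so by Hall's theorem at most 5 of the 7 volunteers can be matched.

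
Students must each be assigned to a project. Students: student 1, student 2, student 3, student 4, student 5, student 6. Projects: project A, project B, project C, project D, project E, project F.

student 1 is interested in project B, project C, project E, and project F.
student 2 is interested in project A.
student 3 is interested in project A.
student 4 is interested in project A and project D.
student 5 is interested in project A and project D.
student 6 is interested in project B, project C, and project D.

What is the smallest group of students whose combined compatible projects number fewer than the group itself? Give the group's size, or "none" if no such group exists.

Take S = {student 2, student 3}. Its neighbourhood is {project A}, so |N(S)| = 1 < |S| = 2.
No single vertex violates Hall's condition since each has at least one neighbour, so 2 is the minimum.

2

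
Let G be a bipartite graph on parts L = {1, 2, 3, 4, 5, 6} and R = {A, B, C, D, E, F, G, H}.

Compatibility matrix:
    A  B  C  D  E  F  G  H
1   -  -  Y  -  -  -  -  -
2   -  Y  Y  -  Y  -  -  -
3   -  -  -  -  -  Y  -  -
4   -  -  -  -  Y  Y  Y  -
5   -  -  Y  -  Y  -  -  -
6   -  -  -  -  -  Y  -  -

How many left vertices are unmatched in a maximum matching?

One maximum matching: 1→C, 2→B, 3→F, 4→G, 5→E.
The set {3, 6} has only 1 neighbour ({F}), so by Hall's theorem at most 5 of the 6 left vertices can be matched.
That matches 5 of the 6, leaving 1 unmatched; no matching can do better.

1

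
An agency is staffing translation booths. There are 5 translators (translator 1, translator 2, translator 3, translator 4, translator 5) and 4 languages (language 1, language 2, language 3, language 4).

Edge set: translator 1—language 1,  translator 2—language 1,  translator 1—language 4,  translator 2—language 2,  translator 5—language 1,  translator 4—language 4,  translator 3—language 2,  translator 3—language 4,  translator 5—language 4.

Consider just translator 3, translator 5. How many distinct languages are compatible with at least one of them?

The union of neighbours of {translator 3, translator 5} is {language 1, language 2, language 4}, which has 3 elements.
Since |N(S)| = 3 ≥ |S| = 2, Hall's condition holds for this subset.

3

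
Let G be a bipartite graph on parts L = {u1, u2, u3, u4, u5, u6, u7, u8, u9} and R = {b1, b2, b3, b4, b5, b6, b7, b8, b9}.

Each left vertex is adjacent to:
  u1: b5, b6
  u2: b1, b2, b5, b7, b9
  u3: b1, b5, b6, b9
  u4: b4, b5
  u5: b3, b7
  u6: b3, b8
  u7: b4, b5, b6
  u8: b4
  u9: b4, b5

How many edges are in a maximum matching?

One maximum matching: u1-b6, u2-b1, u3-b9, u4-b4, u5-b7, u6-b3, u7-b5.
The set {u1, u4, u7, u8, u9} has only 3 neighbours ({b4, b5, b6}), so by Hall's theorem at most 7 of the 9 left vertices can be matched.

7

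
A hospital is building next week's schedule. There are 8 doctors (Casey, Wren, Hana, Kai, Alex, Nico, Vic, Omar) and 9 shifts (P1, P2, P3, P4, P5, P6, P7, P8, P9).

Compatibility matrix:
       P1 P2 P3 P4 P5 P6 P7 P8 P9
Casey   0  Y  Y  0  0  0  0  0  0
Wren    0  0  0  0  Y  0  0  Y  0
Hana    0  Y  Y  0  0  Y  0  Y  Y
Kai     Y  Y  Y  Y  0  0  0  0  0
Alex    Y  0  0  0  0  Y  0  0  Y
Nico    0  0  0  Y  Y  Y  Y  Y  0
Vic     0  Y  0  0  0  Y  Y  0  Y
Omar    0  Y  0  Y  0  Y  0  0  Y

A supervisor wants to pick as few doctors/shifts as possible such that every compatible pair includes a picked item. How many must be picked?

8

{Casey, Wren, Hana, Kai, Alex, Nico, Vic, Omar} is a vertex cover of size 8: every edge has an endpoint in this set.
No smaller cover exists because Casey–P2, Wren–P5, Hana–P3, Kai–P4, Alex–P1, Nico–P8, Vic–P7, Omar–P9 is a matching of size 8, and a cover must include an endpoint of each of these disjoint edges (König's theorem).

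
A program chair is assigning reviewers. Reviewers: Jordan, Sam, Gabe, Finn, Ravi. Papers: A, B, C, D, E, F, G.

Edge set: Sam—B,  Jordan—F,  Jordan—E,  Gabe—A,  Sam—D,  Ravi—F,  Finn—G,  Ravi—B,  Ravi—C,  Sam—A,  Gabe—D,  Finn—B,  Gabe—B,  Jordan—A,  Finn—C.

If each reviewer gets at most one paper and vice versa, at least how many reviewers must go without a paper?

0

A valid assignment of size 5: Jordan–E, Sam–A, Gabe–D, Finn–C, Ravi–B.
All 5 reviewers are matched, so no larger matching exists.
That matches 5 of the 5, leaving 0 unmatched; no matching can do better.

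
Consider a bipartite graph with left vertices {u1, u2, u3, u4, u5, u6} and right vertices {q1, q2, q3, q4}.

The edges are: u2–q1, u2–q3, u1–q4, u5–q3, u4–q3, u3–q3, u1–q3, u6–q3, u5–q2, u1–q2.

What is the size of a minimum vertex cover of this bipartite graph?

4

A maximum matching has 4 edges (e.g. u1–q4, u2–q1, u3–q3, u5–q2).
By König's theorem the minimum vertex cover has the same size. One such cover is {u1, u2, u5, q3}.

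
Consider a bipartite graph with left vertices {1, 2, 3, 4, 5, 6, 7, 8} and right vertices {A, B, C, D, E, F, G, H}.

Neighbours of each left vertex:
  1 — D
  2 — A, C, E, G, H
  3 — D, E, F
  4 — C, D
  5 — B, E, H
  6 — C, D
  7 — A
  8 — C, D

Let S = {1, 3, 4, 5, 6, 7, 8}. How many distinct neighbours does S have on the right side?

The union of neighbours of {1, 3, 4, 5, 6, 7, 8} is {A, B, C, D, E, F, H}, which has 7 elements.
Since |N(S)| = 7 ≥ |S| = 7, Hall's condition holds for this subset.

7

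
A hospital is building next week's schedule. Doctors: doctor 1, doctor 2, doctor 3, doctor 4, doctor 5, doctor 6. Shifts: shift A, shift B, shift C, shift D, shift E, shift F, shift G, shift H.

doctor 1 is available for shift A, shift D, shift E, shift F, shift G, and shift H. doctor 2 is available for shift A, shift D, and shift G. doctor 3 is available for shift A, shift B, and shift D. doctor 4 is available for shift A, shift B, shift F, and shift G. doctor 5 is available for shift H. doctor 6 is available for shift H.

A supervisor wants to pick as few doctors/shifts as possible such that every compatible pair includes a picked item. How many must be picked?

5

The 5 edges doctor 1–shift A, doctor 2–shift D, doctor 3–shift B, doctor 4–shift G, doctor 5–shift H form a matching, so any vertex cover needs at least 5 vertices (one per matched edge).
Conversely {doctor 1, doctor 2, doctor 3, doctor 4, shift H} meets every edge and has exactly 5 vertices, so 5 is optimal.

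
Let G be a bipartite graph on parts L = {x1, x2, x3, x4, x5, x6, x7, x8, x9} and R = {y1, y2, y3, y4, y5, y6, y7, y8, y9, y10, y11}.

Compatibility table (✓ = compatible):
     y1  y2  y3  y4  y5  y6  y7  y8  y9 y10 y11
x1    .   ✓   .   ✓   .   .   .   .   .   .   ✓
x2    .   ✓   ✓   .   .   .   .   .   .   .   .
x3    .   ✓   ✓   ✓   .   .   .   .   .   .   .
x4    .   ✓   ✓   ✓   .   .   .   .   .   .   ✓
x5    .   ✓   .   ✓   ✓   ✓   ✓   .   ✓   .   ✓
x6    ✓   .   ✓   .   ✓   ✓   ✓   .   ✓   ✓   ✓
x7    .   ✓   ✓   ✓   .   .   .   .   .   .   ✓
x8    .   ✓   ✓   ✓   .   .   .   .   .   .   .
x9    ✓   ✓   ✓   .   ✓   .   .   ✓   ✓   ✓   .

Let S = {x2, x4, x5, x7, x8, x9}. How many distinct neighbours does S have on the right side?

The union of neighbours of {x2, x4, x5, x7, x8, x9} is {y1, y2, y3, y4, y5, y6, y7, y8, y9, y10, y11}, which has 11 elements.
Since |N(S)| = 11 ≥ |S| = 6, Hall's condition holds for this subset.

11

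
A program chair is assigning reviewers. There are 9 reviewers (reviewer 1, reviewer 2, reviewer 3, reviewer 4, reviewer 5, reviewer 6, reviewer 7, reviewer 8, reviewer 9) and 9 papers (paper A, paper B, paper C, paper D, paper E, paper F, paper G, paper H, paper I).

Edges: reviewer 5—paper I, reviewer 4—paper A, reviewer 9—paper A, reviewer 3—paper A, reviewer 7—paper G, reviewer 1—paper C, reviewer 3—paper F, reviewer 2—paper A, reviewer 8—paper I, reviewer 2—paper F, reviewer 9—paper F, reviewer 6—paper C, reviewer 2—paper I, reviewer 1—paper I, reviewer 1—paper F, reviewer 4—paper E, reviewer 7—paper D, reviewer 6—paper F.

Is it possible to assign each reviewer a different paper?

No

The set {reviewer 1, reviewer 2, reviewer 3, reviewer 5, reviewer 6, reviewer 8, reviewer 9} has only 4 neighbours ({paper A, paper C, paper F, paper I}), so by Hall's theorem at most 6 of the 9 reviewers can be matched.
Hence no matching covers every reviewer.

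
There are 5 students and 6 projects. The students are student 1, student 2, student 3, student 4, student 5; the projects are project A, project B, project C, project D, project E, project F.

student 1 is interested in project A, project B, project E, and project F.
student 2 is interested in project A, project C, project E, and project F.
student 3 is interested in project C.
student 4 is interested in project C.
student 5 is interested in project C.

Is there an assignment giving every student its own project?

The set {student 3, student 4, student 5} has only 1 neighbour ({project C}), so by Hall's theorem at most 3 of the 5 students can be matched.
Hence no matching covers every student.

No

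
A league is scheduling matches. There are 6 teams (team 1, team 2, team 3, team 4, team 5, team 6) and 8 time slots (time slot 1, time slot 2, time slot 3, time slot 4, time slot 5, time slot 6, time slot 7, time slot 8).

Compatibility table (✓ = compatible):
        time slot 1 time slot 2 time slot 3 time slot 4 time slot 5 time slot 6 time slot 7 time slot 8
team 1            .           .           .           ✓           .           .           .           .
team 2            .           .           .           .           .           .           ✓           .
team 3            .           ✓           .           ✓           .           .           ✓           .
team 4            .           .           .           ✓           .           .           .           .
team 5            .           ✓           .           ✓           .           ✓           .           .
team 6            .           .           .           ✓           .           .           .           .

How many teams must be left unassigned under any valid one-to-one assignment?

One maximum matching: team 1→time slot 4, team 2→time slot 7, team 3→time slot 2, team 5→time slot 6.
The set {team 1, team 4, team 6} has only 1 neighbour ({time slot 4}), so by Hall's theorem at most 4 of the 6 teams can be matched.
That matches 4 of the 6, leaving 2 unmatched; no matching can do better.

2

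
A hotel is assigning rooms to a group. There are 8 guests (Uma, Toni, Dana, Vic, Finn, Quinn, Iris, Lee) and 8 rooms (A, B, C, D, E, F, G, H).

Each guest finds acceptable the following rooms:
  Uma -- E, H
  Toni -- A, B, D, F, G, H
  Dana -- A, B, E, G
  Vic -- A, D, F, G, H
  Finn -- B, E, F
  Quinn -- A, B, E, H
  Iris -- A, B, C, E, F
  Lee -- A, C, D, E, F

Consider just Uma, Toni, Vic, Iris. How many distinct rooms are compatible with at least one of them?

The union of neighbours of {Uma, Toni, Vic, Iris} is {A, B, C, D, E, F, G, H}, which has 8 elements.
Since |N(S)| = 8 ≥ |S| = 4, Hall's condition holds for this subset.

8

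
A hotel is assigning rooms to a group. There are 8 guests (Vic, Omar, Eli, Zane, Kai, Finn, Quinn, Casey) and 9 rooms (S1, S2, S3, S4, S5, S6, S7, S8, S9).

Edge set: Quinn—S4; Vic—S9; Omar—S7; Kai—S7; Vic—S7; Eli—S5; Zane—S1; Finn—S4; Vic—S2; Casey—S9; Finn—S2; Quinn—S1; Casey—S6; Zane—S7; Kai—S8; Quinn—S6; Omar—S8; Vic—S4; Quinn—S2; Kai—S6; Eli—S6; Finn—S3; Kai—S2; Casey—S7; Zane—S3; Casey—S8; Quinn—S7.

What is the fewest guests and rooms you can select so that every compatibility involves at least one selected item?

{Vic, Omar, Eli, Zane, Kai, Finn, Quinn, Casey} is a vertex cover of size 8: every edge has an endpoint in this set.
No smaller cover exists because Vic–S2, Omar–S7, Eli–S5, Zane–S1, Kai–S6, Finn–S3, Quinn–S4, Casey–S8 is a matching of size 8, and a cover must include an endpoint of each of these disjoint edges (König's theorem).

8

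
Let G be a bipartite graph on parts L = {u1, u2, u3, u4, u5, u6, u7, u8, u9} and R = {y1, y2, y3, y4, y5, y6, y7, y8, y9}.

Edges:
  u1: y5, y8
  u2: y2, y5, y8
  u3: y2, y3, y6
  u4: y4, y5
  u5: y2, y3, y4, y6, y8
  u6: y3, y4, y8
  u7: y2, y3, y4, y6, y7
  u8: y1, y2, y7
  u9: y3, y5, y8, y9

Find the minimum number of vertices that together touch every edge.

9

The 9 edges u1–y5, u2–y8, u3–y2, u4–y4, u5–y6, u6–y3, u7–y7, u8–y1, u9–y9 form a matching, so any vertex cover needs at least 9 vertices (one per matched edge).
Conversely {u1, u2, u3, u4, u5, u6, u7, u8, u9} meets every edge and has exactly 9 vertices, so 9 is optimal.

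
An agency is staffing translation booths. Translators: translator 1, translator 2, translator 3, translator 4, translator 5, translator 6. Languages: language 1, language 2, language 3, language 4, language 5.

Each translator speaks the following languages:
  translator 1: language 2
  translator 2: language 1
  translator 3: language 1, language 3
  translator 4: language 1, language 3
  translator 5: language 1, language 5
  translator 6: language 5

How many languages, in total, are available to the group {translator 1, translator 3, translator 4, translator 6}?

The union of neighbours of {translator 1, translator 3, translator 4, translator 6} is {language 1, language 2, language 3, language 5}, which has 4 elements.
Since |N(S)| = 4 ≥ |S| = 4, Hall's condition holds for this subset.

4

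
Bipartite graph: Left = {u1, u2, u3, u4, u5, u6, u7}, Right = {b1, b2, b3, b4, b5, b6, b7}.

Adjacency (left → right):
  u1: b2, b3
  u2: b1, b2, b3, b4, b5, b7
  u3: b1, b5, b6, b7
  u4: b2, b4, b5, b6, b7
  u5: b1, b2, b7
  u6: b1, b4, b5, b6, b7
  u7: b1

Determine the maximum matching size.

7

One maximum matching: u1-b3, u2-b7, u3-b6, u4-b4, u5-b2, u6-b5, u7-b1.
All 7 left vertices are matched, so no larger matching exists.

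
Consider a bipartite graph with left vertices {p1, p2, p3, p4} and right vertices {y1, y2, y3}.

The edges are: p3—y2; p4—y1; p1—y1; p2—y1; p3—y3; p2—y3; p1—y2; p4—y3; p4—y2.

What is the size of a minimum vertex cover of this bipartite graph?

3

The 3 edges p1–y2, p2–y1, p3–y3 form a matching, so any vertex cover needs at least 3 vertices (one per matched edge).
Conversely {y1, y2, y3} meets every edge and has exactly 3 vertices, so 3 is optimal.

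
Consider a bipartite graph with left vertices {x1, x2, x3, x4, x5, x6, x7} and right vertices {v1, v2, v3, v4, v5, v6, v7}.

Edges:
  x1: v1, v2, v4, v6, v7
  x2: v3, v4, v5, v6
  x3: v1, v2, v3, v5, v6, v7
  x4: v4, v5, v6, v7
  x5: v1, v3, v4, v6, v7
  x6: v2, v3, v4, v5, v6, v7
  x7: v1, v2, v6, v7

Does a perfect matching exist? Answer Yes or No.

A valid assignment of size 7: x1→v6, x2→v5, x3→v1, x4→v7, x5→v3, x6→v4, x7→v2.
All 7 left vertices are covered.

Yes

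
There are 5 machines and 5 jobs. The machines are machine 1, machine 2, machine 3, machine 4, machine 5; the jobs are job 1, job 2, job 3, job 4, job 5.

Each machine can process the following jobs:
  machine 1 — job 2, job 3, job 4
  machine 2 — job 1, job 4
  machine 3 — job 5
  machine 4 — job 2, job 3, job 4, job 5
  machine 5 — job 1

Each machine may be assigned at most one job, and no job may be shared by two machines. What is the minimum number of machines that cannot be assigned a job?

0

A valid assignment of size 5: machine 1-job 2, machine 2-job 4, machine 3-job 5, machine 4-job 3, machine 5-job 1.
All 5 machines are matched, so no larger matching exists.
That matches 5 of the 5, leaving 0 unmatched; no matching can do better.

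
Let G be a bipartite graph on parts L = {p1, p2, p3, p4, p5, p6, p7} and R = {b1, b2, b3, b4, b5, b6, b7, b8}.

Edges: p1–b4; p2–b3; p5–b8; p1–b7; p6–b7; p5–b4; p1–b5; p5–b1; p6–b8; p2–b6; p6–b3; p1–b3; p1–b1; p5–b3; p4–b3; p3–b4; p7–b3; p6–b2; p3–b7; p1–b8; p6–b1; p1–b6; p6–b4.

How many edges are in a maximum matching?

6

One maximum matching: p1→b1, p2→b6, p3→b4, p4→b3, p5→b8, p6→b7.
The set {p4, p7} has only 1 neighbour ({b3}), so by Hall's theorem at most 6 of the 7 left vertices can be matched.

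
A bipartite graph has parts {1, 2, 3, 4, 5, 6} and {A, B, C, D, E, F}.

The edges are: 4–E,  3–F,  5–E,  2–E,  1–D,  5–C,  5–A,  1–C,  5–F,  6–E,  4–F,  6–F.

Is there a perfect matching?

No

The set {2, 3, 4, 6} has only 2 neighbours ({E, F}), so by Hall's theorem at most 4 of the 6 left vertices can be matched.
Hence no matching covers every left vertex.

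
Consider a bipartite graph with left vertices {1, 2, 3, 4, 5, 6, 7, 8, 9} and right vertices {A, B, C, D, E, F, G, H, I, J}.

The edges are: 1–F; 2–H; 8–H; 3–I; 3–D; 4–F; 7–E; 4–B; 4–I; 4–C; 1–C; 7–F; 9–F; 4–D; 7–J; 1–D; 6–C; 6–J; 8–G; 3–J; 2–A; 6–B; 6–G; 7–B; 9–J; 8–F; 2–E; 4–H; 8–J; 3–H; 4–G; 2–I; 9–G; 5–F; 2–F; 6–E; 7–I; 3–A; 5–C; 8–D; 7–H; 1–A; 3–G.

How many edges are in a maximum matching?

9

One maximum matching: 1→D, 2→E, 3→A, 4→B, 5→F, 6→C, 7→H, 8→G, 9→J.
This saturates every left vertex, so 9 is the maximum.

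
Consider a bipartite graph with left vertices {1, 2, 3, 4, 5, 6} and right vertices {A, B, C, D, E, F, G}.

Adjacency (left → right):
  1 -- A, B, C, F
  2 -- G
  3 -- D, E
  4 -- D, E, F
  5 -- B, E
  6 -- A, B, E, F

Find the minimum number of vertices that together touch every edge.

6

{1, 2, 3, 4, 5, 6} is a vertex cover of size 6: every edge has an endpoint in this set.
No smaller cover exists because 1–C, 2–G, 3–D, 4–F, 5–E, 6–B is a matching of size 6, and a cover must include an endpoint of each of these disjoint edges (König's theorem).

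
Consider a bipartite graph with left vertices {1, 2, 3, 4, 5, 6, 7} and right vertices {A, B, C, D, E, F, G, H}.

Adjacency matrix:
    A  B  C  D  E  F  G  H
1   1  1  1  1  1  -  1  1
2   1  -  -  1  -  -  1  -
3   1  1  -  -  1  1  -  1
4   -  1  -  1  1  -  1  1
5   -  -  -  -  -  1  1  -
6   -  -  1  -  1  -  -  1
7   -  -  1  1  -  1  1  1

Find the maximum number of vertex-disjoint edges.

7

For example, pair 1→A, 2→D, 3→E, 4→H, 5→F, 6→C, 7→G.
This saturates every left vertex, so 7 is the maximum.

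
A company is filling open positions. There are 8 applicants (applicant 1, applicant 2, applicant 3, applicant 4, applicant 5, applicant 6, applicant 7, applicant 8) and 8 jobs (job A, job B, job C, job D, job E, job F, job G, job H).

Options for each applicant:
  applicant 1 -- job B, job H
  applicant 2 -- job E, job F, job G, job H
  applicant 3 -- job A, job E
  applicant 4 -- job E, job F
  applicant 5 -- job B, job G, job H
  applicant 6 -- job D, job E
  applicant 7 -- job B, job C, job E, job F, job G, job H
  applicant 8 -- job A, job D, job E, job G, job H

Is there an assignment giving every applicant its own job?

Yes

One maximum matching: applicant 1–job H, applicant 2–job G, applicant 3–job A, applicant 4–job F, applicant 5–job B, applicant 6–job E, applicant 7–job C, applicant 8–job D.
Every applicant is matched, so this is a perfect matching.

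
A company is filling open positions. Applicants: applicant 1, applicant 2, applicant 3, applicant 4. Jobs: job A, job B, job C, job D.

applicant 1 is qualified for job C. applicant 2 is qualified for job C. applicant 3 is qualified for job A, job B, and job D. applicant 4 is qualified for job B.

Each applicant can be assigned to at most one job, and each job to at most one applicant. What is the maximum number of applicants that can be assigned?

3

A valid assignment of size 3: applicant 1–job C, applicant 3–job A, applicant 4–job B.
The set {applicant 1, applicant 2} has only 1 neighbour ({job C}), so by Hall's theorem at most 3 of the 4 applicants can be matched.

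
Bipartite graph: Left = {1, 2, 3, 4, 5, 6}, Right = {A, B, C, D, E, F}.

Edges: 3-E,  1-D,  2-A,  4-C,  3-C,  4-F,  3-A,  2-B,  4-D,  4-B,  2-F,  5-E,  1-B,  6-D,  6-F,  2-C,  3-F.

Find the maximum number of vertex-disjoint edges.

One maximum matching: 1→D, 2→B, 3→A, 4→C, 5→E, 6→F.
This saturates every left vertex, so 6 is the maximum.

6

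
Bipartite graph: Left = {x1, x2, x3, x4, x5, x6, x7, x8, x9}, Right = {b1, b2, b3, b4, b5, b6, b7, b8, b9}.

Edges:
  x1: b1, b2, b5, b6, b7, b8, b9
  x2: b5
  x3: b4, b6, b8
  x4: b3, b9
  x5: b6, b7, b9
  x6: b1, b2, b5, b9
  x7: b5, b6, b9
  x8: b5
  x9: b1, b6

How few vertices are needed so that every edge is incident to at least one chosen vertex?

8

A maximum matching has 8 edges (e.g. x1–b1, x2–b5, x3–b8, x4–b3, x5–b7, x6–b2, x7–b9, x9–b6).
By König's theorem the minimum vertex cover has the same size. One such cover is {x1, x3, x4, x5, x6, x7, x9, b5}.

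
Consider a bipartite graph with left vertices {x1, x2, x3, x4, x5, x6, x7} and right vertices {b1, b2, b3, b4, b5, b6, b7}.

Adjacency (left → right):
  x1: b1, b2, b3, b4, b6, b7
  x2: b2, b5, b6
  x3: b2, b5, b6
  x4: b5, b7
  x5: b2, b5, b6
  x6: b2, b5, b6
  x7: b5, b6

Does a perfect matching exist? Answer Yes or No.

No

The set {x2, x3, x5, x6, x7} has only 3 neighbours ({b2, b5, b6}), so by Hall's theorem at most 5 of the 7 left vertices can be matched.
Hence no matching covers every left vertex.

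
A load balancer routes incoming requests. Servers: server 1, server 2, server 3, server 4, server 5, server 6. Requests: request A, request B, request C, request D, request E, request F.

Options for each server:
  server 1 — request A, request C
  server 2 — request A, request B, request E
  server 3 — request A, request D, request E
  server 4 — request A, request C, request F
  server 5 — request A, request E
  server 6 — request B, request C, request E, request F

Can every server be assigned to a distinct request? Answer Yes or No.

Yes

For example, pair server 1–request A, server 2–request B, server 3–request D, server 4–request C, server 5–request E, server 6–request F.
Every server is matched, so this is a perfect matching.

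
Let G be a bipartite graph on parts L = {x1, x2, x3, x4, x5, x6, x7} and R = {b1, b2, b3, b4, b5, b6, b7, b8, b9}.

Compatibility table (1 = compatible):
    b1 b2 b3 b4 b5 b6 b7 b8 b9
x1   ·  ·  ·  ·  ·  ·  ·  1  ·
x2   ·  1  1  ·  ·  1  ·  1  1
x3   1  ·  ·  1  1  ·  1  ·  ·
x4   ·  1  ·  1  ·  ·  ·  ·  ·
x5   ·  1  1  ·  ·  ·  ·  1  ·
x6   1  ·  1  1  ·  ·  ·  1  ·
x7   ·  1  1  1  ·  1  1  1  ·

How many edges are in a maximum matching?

7

A valid assignment of size 7: x1–b8, x2–b6, x3–b5, x4–b4, x5–b2, x6–b3, x7–b7.
This saturates every left vertex, so 7 is the maximum.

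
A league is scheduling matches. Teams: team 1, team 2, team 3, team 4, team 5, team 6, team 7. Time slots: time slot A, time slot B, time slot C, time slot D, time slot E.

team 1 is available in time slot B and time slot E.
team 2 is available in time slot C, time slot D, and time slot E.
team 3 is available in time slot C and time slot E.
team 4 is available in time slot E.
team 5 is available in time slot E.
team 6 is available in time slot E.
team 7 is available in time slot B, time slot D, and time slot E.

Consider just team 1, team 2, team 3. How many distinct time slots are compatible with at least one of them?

4

The union of neighbours of {team 1, team 2, team 3} is {time slot B, time slot C, time slot D, time slot E}, which has 4 elements.
Since |N(S)| = 4 ≥ |S| = 3, Hall's condition holds for this subset.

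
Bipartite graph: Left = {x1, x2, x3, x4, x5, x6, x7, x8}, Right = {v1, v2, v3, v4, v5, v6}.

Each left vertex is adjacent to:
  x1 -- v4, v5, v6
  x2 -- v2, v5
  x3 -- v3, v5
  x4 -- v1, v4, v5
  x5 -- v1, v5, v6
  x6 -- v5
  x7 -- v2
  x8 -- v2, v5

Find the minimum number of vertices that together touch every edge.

A maximum matching has 6 edges (e.g. x1–v4, x2–v2, x3–v3, x4–v1, x5–v6, x6–v5).
By König's theorem the minimum vertex cover has the same size. One such cover is {x1, x3, x4, x5, v2, v5}.

6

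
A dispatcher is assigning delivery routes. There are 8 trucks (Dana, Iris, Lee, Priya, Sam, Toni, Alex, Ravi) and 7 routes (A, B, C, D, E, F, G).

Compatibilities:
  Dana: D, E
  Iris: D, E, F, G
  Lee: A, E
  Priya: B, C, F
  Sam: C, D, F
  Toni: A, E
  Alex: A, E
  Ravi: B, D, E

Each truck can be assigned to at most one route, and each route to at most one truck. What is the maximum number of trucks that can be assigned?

7

For example, pair Dana–D, Iris–G, Lee–A, Priya–F, Sam–C, Toni–E, Ravi–B.
The set {Lee, Toni, Alex} has only 2 neighbours ({A, E}), so by Hall's theorem at most 7 of the 8 trucks can be matched.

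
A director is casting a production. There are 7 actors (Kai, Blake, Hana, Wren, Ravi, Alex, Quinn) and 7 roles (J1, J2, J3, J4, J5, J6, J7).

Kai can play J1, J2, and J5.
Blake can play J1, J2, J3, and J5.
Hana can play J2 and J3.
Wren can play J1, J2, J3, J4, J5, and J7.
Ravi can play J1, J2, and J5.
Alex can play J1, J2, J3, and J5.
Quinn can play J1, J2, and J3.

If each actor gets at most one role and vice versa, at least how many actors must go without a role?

One maximum matching: Kai–J1, Blake–J3, Hana–J2, Wren–J7, Ravi–J5.
The set {Kai, Blake, Hana, Ravi, Alex, Quinn} has only 4 neighbours ({J1, J2, J3, J5}), so by Hall's theorem at most 5 of the 7 actors can be matched.
That matches 5 of the 7, leaving 2 unmatched; no matching can do better.

2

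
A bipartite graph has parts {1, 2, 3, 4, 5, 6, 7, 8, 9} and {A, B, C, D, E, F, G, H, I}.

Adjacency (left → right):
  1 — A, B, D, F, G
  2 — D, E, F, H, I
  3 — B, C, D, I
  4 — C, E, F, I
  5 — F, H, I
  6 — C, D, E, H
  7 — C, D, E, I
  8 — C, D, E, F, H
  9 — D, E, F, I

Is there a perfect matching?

No

The set {2, 4, 5, 6, 7, 8, 9} has only 6 neighbours ({C, D, E, F, H, I}), so by Hall's theorem at most 8 of the 9 left vertices can be matched.
Hence no matching covers every left vertex.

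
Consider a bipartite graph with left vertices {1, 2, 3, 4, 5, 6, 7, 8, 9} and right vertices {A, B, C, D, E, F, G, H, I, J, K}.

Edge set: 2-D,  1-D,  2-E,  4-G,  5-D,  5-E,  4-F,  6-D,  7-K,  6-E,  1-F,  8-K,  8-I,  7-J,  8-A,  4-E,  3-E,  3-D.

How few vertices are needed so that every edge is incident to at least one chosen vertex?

The 6 edges 1–F, 2–D, 3–E, 4–G, 7–J, 8–I form a matching, so any vertex cover needs at least 6 vertices (one per matched edge).
Conversely {1, 4, 7, 8, D, E} meets every edge and has exactly 6 vertices, so 6 is optimal.

6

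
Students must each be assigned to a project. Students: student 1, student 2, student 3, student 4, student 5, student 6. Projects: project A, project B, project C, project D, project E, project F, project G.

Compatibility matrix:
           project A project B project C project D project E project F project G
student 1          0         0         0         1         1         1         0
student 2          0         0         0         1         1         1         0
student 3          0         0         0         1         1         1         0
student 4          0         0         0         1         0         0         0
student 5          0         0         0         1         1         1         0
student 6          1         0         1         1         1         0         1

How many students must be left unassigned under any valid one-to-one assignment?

One maximum matching: student 1-project D, student 2-project F, student 3-project E, student 6-project G.
The set {student 1, student 2, student 3, student 4, student 5} has only 3 neighbours ({project D, project E, project F}), so by Hall's theorem at most 4 of the 6 students can be matched.
That matches 4 of the 6, leaving 2 unmatched; no matching can do better.

2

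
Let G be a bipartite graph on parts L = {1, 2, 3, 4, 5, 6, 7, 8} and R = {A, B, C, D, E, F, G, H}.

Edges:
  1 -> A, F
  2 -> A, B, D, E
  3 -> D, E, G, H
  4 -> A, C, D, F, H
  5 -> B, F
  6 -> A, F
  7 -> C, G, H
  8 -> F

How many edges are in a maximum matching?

7

One maximum matching: 1→A, 2→E, 3→D, 4→H, 5→B, 6→F, 7→C.
The set {1, 6, 8} has only 2 neighbours ({A, F}), so by Hall's theorem at most 7 of the 8 left vertices can be matched.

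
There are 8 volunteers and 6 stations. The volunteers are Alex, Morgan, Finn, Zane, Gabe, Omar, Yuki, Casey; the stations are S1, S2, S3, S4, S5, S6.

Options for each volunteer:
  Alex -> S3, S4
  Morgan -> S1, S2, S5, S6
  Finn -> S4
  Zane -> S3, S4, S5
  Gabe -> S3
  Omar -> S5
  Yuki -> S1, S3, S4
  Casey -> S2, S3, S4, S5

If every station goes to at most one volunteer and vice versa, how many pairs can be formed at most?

A valid assignment of size 6: Alex→S3, Morgan→S6, Finn→S4, Zane→S5, Yuki→S1, Casey→S2.
The set {Alex, Finn, Zane, Gabe, Omar} has only 3 neighbours ({S3, S4, S5}), so by Hall's theorem at most 6 of the 8 volunteers can be matched.

6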